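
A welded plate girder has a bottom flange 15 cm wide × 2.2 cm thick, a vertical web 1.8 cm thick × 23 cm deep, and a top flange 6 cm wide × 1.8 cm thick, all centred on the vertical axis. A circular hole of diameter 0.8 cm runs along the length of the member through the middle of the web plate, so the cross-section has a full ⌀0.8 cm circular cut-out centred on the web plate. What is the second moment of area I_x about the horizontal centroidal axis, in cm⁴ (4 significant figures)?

Split into non-overlapping primitives; take the origin at the lower-left of the bounding box.
Bottom plate: 15 × 2.2, A = 33 cm², y = 1.1 cm, Ī = 13.31 cm⁴.
Web plate: 1.8 × 23, A = 41.4 cm², y = 13.7 cm, Ī = 1825.05 cm⁴.
Top plate: 6 × 1.8, A = 10.8 cm², y = 26.1 cm, Ī = 2.916 cm⁴.
Hole (subtracted): ⌀0.8, A = 0.502655 cm², y = 13.7 cm, Ī = 0.0201062 cm⁴.
Centroid: ȳ = ΣA·y / ΣA = 10.3719 cm.
Transfer each piece to the horizontal centroidal axis using Ī + A·d² with d = y − 10.3719:
  bottom plate: d = -9.27191 cm → contributes +2850.27 cm⁴
  web plate: d = 3.32809 cm → contributes +2283.6 cm⁴
  top plate: d = 15.7281 cm → contributes +2674.54 cm⁴
  hole: d = 3.32809 cm → contributes −5.58759 cm⁴
Total I = 7802.82 cm⁴.

I_x ≈ 7803 cm⁴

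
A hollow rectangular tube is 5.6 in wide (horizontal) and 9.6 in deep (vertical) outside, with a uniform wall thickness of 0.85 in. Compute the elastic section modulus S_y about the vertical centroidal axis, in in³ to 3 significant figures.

S_y ≈ 36.2 in³

Break the section into simple shapes (no overlaps), measuring from the bottom-left corner of the bounding box.
Outer rectangle: 5.6 × 9.6, A = 53.76 in², x = 2.8 in, Ī = 140.49 in⁴.
Inner void (subtracted): 3.9 × 7.9, A = 30.81 in², x = 2.8 in, Ī = 39.052 in⁴.
By symmetry the centroid is at mid-width, x̄ = 2.8 in.
All pieces are centred on the vertical centroidal axis, so I = ΣĪ (holes subtracted) = 101.44 in⁴.
Extreme fibre distance c = 2.8 in; S = I/c = 36.229 in³.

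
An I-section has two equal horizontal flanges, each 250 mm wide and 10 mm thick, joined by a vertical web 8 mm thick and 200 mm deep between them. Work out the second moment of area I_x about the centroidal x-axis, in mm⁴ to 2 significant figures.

Break the section into simple shapes (no overlaps), measuring from the bottom-left corner of the bounding box.
Bottom flange: 250 × 10, A = 2 500 mm², y = 5 mm, Ī = 20 833 mm⁴.
Web: 8 × 200, A = 1 600 mm², y = 110 mm, Ī = 5 333 333 mm⁴.
Top flange: 250 × 10, A = 2 500 mm², y = 215 mm, Ī = 20 833 mm⁴.
By symmetry the centroid is at mid-height, ȳ = 110 mm.
Transfer each piece to the centroidal x-axis using Ī + A·d² with d = y − 110:
  bottom flange: d = -105 mm → contributes +27 583 333 mm⁴
  web: d = 0 mm → contributes +5 333 333 mm⁴
  top flange: d = 105 mm → contributes +27 583 333 mm⁴
Total I = 60 500 000 mm⁴.

I_x ≈ 6.1 × 10⁷ mm⁴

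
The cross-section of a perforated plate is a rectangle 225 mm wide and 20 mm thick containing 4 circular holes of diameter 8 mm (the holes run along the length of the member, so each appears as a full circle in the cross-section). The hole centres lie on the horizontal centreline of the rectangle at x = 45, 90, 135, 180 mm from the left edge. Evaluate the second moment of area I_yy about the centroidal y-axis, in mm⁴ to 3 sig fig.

Break the section into simple shapes (no overlaps), measuring from the bottom-left corner of the bounding box.
Plate: 225 × 20, A = 4 500 mm², x = 112.5 mm, Ī = 18 984 375 mm⁴.
Hole 1 (subtracted): ⌀8, A = 50.265 mm², x = 45 mm, Ī = 201.06 mm⁴.
Hole 2 (subtracted): ⌀8, A = 50.265 mm², x = 90 mm, Ī = 201.06 mm⁴.
Hole 3 (subtracted): ⌀8, A = 50.265 mm², x = 135 mm, Ī = 201.06 mm⁴.
Hole 4 (subtracted): ⌀8, A = 50.265 mm², x = 180 mm, Ī = 201.06 mm⁴.
By symmetry the centroid is at mid-width, x̄ = 112.5 mm.
Transfer each piece to the centroidal y-axis using Ī + A·d² with d = x − 112.5:
  plate: d = 0 mm → contributes +18 984 375 mm⁴
  hole 1: d = -67.5 mm → contributes −229 223 mm⁴
  hole 2: d = -22.5 mm → contributes −25 648 mm⁴
  hole 3: d = 22.5 mm → contributes −25 648 mm⁴
  hole 4: d = 67.5 mm → contributes −229 223 mm⁴
Total I = 18 474 633 mm⁴.

I_yy ≈ 1.85 × 10⁷ mm⁴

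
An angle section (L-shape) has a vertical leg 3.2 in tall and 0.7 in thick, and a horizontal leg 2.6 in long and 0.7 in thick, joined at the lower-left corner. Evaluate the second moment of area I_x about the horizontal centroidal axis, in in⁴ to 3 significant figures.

I_x ≈ 3.27 in⁴

Split into non-overlapping primitives; take the origin at the lower-left of the bounding box.
Vertical leg: 0.7 × 3.2, A = 2.24 in², y = 1.6 in, Ī = 1.9115 in⁴.
Horizontal leg (remainder): 1.9 × 0.7, A = 1.33 in², y = 0.35 in, Ī = 0.054308 in⁴.
Centroid: ȳ = ΣA·y / ΣA = 1.1343 in.
Transfer each piece to the horizontal centroidal axis using Ī + A·d² with d = y − 1.1343:
  vertical leg: d = 0.46569 in → contributes +2.3972 in⁴
  horizontal leg (remainder): d = -0.78431 in → contributes +0.87246 in⁴
Total I = 3.2697 in⁴.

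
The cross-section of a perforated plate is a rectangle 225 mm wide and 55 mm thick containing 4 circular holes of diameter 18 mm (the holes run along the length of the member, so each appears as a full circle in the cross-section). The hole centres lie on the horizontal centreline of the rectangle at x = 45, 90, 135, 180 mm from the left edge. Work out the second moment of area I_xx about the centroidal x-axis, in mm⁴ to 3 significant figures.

Split into non-overlapping primitives; take the origin at the lower-left of the bounding box.
Plate: 225 × 55, A = 12 375 mm², y = 27.5 mm, Ī = 3 119 531 mm⁴.
Hole 1 (subtracted): ⌀18, A = 254.47 mm², y = 27.5 mm, Ī = 5 153 mm⁴.
Hole 2 (subtracted): ⌀18, A = 254.47 mm², y = 27.5 mm, Ī = 5 153 mm⁴.
Hole 3 (subtracted): ⌀18, A = 254.47 mm², y = 27.5 mm, Ī = 5 153 mm⁴.
Hole 4 (subtracted): ⌀18, A = 254.47 mm², y = 27.5 mm, Ī = 5 153 mm⁴.
By symmetry the centroid is at mid-height, ȳ = 27.5 mm.
All pieces are centred on the centroidal x-axis, so I = ΣĪ (holes subtracted) = 3 098 919 mm⁴.

I_xx ≈ 3.10 × 10⁶ mm⁴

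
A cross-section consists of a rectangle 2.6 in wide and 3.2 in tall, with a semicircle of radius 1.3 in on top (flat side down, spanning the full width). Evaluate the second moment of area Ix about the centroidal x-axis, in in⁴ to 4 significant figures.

Ix ≈ 16.73 in⁴

Break the section into simple shapes (no overlaps), measuring from the bottom-left corner of the bounding box.
Rectangular body: 2.6 × 3.2, A = 8.32 in², y = 1.6 in, Ī = 7.09973 in⁴.
Semicircular cap: semicircle r = 1.3, A = 2.65465 in², y = 3.75174 in, Ī = 0.313477 in⁴.
Centroid: ȳ = ΣA·y / ΣA = 2.12048 in.
Transfer each piece to the centroidal x-axis using Ī + A·d² with d = y − 2.12048:
  rectangular body: d = -0.520481 in → contributes +9.35363 in⁴
  semicircular cap: d = 1.63126 in → contributes +7.37748 in⁴
Total I = 16.7311 in⁴.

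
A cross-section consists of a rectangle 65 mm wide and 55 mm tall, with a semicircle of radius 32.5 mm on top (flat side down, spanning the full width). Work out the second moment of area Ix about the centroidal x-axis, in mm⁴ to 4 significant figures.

Ix ≈ 2.956 × 10⁶ mm⁴

Treat the section as a set of non-overlapping primitives; coordinates are from the bounding-box lower-left.
Rectangular body: 65 × 55, A = 3 575 mm², y = 27.5 mm, Ī = 901 198 mm⁴.
Semicircular cap: semicircle r = 32.5, A = 1659.15 mm², y = 68.7934 mm, Ī = 122 452 mm⁴.
Centroid: ȳ = ΣA·y / ΣA = 40.5894 mm.
Transfer each piece to the centroidal x-axis using Ī + A·d² with d = y − 40.5894:
  rectangular body: d = -13.0894 mm → contributes +1 513 715 mm⁴
  semicircular cap: d = 28.204 mm → contributes +1 442 250 mm⁴
Total I = 2 955 965 mm⁴.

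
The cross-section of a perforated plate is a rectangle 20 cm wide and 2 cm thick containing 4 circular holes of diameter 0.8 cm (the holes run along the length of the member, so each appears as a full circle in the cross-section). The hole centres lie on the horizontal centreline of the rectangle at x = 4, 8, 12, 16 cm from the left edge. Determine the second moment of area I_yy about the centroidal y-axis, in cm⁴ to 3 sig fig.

I_yy ≈ 1290 cm⁴

Decompose the section into non-overlapping parts with the origin at the bottom-left of its bounding rectangle.
Plate: 20 × 2, A = 40 cm², x = 10 cm, Ī = 1333.3 cm⁴.
Hole 1 (subtracted): ⌀0.8, A = 0.50265 cm², x = 4 cm, Ī = 0.020106 cm⁴.
Hole 2 (subtracted): ⌀0.8, A = 0.50265 cm², x = 8 cm, Ī = 0.020106 cm⁴.
Hole 3 (subtracted): ⌀0.8, A = 0.50265 cm², x = 12 cm, Ī = 0.020106 cm⁴.
Hole 4 (subtracted): ⌀0.8, A = 0.50265 cm², x = 16 cm, Ī = 0.020106 cm⁴.
By symmetry the centroid is at mid-width, x̄ = 10 cm.
Transfer each piece to the centroidal y-axis using Ī + A·d² with d = x − 10:
  plate: d = 0 cm → contributes +1333.3 cm⁴
  hole 1: d = -6 cm → contributes −18.116 cm⁴
  hole 2: d = -2 cm → contributes −2.0307 cm⁴
  hole 3: d = 2 cm → contributes −2.0307 cm⁴
  hole 4: d = 6 cm → contributes −18.116 cm⁴
Total I = 1 293 cm⁴.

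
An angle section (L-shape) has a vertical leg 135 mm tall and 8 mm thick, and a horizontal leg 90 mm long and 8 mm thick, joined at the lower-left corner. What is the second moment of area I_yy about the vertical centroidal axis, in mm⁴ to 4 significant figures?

Break the section into simple shapes (no overlaps), measuring from the bottom-left corner of the bounding box.
Vertical leg: 8 × 135, A = 1 080 mm², x = 4 mm, Ī = 5 760 mm⁴.
Horizontal leg (remainder): 82 × 8, A = 656 mm², x = 49 mm, Ī = 367 579 mm⁴.
Centroid: x̄ = ΣA·x / ΣA = 21.0046 mm.
Transfer each piece to the vertical centroidal axis using Ī + A·d² with d = x − 21.0046:
  vertical leg: d = -17.0046 mm → contributes +318 049 mm⁴
  horizontal leg (remainder): d = 27.9954 mm → contributes +881 713 mm⁴
Total I = 1 199 763 mm⁴.

I_yy ≈ 1.200 × 10⁶ mm⁴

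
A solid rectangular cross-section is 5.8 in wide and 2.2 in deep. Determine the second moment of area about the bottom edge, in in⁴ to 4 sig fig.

I_base ≈ 20.59 in⁴

The section: 5.8 × 2.2, A = 12.76 in², y = 1.1 in, Ī = 5.14653 in⁴.
Transfer it to the base of the section using Ī + A·d² with d = y − 0:
  the section: d = 1.1 in → contributes +20.5861 in⁴
Total I = 20.5861 in⁴.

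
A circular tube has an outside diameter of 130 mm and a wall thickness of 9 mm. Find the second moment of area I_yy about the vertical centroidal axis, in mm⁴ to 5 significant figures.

I_yy ≈ 6.2959 × 10⁶ mm⁴

Break the section into simple shapes (no overlaps), measuring from the bottom-left corner of the bounding box.
Outer circle: ⌀130, A = 13273.23 mm², x = 65 mm, Ī = 14 019 848 mm⁴.
Bore (subtracted): ⌀112, A = 9852.035 mm², x = 65 mm, Ī = 7 723 995 mm⁴.
By symmetry the centroid is at mid-width, x̄ = 65 mm.
All pieces are centred on the vertical centroidal axis, so I = ΣĪ (holes subtracted) = 6 295 853 mm⁴.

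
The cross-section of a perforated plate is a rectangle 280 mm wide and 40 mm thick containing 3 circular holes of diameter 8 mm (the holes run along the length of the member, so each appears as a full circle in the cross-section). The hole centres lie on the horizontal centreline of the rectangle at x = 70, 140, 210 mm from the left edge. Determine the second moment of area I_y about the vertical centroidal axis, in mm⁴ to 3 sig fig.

Decompose the section into non-overlapping parts with the origin at the bottom-left of its bounding rectangle.
Plate: 280 × 40, A = 11 200 mm², x = 140 mm, Ī = 73 173 333 mm⁴.
Hole 1 (subtracted): ⌀8, A = 50.265 mm², x = 70 mm, Ī = 201.06 mm⁴.
Hole 2 (subtracted): ⌀8, A = 50.265 mm², x = 140 mm, Ī = 201.06 mm⁴.
Hole 3 (subtracted): ⌀8, A = 50.265 mm², x = 210 mm, Ī = 201.06 mm⁴.
By symmetry the centroid is at mid-width, x̄ = 140 mm.
Transfer each piece to the vertical centroidal axis using Ī + A·d² with d = x − 140:
  plate: d = 0 mm → contributes +73 173 333 mm⁴
  hole 1: d = -70 mm → contributes −246 502 mm⁴
  hole 2: d = 0 mm → contributes −201.06 mm⁴
  hole 3: d = 70 mm → contributes −246 502 mm⁴
Total I = 72 680 128 mm⁴.

I_y ≈ 7.27 × 10⁷ mm⁴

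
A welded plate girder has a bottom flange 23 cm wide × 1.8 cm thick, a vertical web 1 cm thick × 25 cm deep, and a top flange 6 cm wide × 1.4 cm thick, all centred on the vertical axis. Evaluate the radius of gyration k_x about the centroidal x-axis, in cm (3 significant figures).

Break the section into simple shapes (no overlaps), measuring from the bottom-left corner of the bounding box.
Bottom plate: 23 × 1.8, A = 41.4 cm², y = 0.9 cm, Ī = 11.178 cm⁴.
Web plate: 1 × 25, A = 25 cm², y = 14.3 cm, Ī = 1302.1 cm⁴.
Top plate: 6 × 1.4, A = 8.4 cm², y = 27.5 cm, Ī = 1.372 cm⁴.
Centroid: ȳ = ΣA·y / ΣA = 8.3658 cm.
Transfer each piece to the centroidal x-axis using Ī + A·d² with d = y − 8.3658:
  bottom plate: d = -7.4658 cm → contributes +2318.7 cm⁴
  web plate: d = 5.9342 cm → contributes +2182.5 cm⁴
  top plate: d = 19.134 cm → contributes +3076.8 cm⁴
Total I = 7577.9 cm⁴.
Radius of gyration: k = √(I/A) = √(7577.9 / 74.8) = 10.065 cm.

k_x ≈ 10.1 cm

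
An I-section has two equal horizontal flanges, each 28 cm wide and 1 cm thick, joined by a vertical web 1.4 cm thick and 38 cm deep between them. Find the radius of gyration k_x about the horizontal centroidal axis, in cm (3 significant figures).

k_x ≈ 15.9 cm

Break the section into simple shapes (no overlaps), measuring from the bottom-left corner of the bounding box.
Bottom flange: 28 × 1, A = 28 cm², y = 0.5 cm, Ī = 2.3333 cm⁴.
Web: 1.4 × 38, A = 53.2 cm², y = 20 cm, Ī = 6401.7 cm⁴.
Top flange: 28 × 1, A = 28 cm², y = 39.5 cm, Ī = 2.3333 cm⁴.
By symmetry the centroid is at mid-height, ȳ = 20 cm.
Transfer each piece to the horizontal centroidal axis using Ī + A·d² with d = y − 20:
  bottom flange: d = -19.5 cm → contributes +10 649 cm⁴
  web: d = 0 cm → contributes +6401.7 cm⁴
  top flange: d = 19.5 cm → contributes +10 649 cm⁴
Total I = 27 700 cm⁴.
Radius of gyration: k = √(I/A) = √(27 700 / 109.2) = 15.927 cm.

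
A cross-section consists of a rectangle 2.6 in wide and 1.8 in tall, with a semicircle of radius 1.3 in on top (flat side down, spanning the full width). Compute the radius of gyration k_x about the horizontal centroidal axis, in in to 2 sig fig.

Split into non-overlapping primitives; take the origin at the lower-left of the bounding box.
Rectangular body: 2.6 × 1.8, A = 4.68 in², y = 0.9 in, Ī = 1.264 in⁴.
Semicircular cap: semicircle r = 1.3, A = 2.655 in², y = 2.352 in, Ī = 0.3135 in⁴.
Centroid: ȳ = ΣA·y / ΣA = 1.425 in.
Transfer each piece to the horizontal centroidal axis using Ī + A·d² with d = y − 1.425:
  rectangular body: d = -0.5254 in → contributes +2.556 in⁴
  semicircular cap: d = 0.9263 in → contributes +2.591 in⁴
Total I = 5.147 in⁴.
Radius of gyration: k = √(I/A) = √(5.147 / 7.335) = 0.8377 in.

k_x ≈ 0.84 in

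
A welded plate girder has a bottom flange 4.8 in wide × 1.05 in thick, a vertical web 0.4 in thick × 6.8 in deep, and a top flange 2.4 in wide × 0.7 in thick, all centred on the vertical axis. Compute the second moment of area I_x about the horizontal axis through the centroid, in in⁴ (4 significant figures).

Decompose the section into non-overlapping parts with the origin at the bottom-left of its bounding rectangle.
Bottom plate: 4.8 × 1.05, A = 5.04 in², y = 0.525 in, Ī = 0.46305 in⁴.
Web plate: 0.4 × 6.8, A = 2.72 in², y = 4.45 in, Ī = 10.4811 in⁴.
Top plate: 2.4 × 0.7, A = 1.68 in², y = 8.2 in, Ī = 0.0686 in⁴.
Centroid: ȳ = ΣA·y / ΣA = 3.02182 in.
Transfer each piece to the horizontal axis through the centroid using Ī + A·d² with d = y − 3.02182:
  bottom plate: d = -2.49682 in → contributes +31.883 in⁴
  web plate: d = 1.42818 in → contributes +16.029 in⁴
  top plate: d = 5.17818 in → contributes +45.1153 in⁴
Total I = 93.0274 in⁴.

I_x ≈ 93.03 in⁴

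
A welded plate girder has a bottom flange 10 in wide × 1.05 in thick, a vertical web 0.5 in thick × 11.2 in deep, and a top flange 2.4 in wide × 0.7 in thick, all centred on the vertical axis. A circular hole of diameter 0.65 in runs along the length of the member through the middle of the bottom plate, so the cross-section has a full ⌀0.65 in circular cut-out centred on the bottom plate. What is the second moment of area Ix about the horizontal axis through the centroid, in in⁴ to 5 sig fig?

Break the section into simple shapes (no overlaps), measuring from the bottom-left corner of the bounding box.
Bottom plate: 10 × 1.05, A = 10.5 in², y = 0.525 in, Ī = 0.9646875 in⁴.
Web plate: 0.5 × 11.2, A = 5.6 in², y = 6.65 in, Ī = 58.53867 in⁴.
Top plate: 2.4 × 0.7, A = 1.68 in², y = 12.6 in, Ī = 0.0686 in⁴.
Hole (subtracted): ⌀0.65, A = 0.3318307 in², y = 0.525 in, Ī = 0.008762405 in⁴.
Centroid: ȳ = ΣA·y / ΣA = 3.653466 in.
Transfer each piece to the horizontal axis through the centroid using Ī + A·d² with d = y − 3.653466:
  bottom plate: d = -3.128466 in → contributes +103.7313 in⁴
  web plate: d = 2.996534 in → contributes +108.8223 in⁴
  top plate: d = 8.946534 in → contributes +134.5366 in⁴
  hole: d = -3.128466 in → contributes −3.256489 in⁴
Total I = 343.8337 in⁴.

Ix ≈ 343.83 in⁴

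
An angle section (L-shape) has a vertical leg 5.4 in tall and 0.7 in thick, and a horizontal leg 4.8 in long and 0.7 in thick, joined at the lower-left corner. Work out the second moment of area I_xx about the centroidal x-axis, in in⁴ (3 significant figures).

I_xx ≈ 18.3 in⁴

Treat the section as a set of non-overlapping primitives; coordinates are from the bounding-box lower-left.
Vertical leg: 0.7 × 5.4, A = 3.78 in², y = 2.7 in, Ī = 9.1854 in⁴.
Horizontal leg (remainder): 4.1 × 0.7, A = 2.87 in², y = 0.35 in, Ī = 0.11719 in⁴.
Centroid: ȳ = ΣA·y / ΣA = 1.6858 in.
Transfer each piece to the centroidal x-axis using Ī + A·d² with d = y − 1.6858:
  vertical leg: d = 1.0142 in → contributes +13.074 in⁴
  horizontal leg (remainder): d = -1.3358 in → contributes +5.2382 in⁴
Total I = 18.312 in⁴.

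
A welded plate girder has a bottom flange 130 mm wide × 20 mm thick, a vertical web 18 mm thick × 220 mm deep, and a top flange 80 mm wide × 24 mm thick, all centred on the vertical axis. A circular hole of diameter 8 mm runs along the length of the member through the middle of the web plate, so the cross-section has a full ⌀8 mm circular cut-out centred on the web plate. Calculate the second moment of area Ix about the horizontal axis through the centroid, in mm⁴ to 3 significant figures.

Break the section into simple shapes (no overlaps), measuring from the bottom-left corner of the bounding box.
Bottom plate: 130 × 20, A = 2 600 mm², y = 10 mm, Ī = 86 667 mm⁴.
Web plate: 18 × 220, A = 3 960 mm², y = 130 mm, Ī = 15 972 000 mm⁴.
Top plate: 80 × 24, A = 1 920 mm², y = 252 mm, Ī = 92 160 mm⁴.
Hole (subtracted): ⌀8, A = 50.265 mm², y = 130 mm, Ī = 201.06 mm⁴.
Centroid: ȳ = ΣA·y / ΣA = 120.78 mm.
Transfer each piece to the horizontal axis through the centroid using Ī + A·d² with d = y − 120.78:
  bottom plate: d = -110.78 mm → contributes +31 991 822 mm⁴
  web plate: d = 9.2245 mm → contributes +16 308 961 mm⁴
  top plate: d = 131.22 mm → contributes +33 154 304 mm⁴
  hole: d = 9.2245 mm → contributes −4478.2 mm⁴
Total I = 81 450 609 mm⁴.

Ix ≈ 8.15 × 10⁷ mm⁴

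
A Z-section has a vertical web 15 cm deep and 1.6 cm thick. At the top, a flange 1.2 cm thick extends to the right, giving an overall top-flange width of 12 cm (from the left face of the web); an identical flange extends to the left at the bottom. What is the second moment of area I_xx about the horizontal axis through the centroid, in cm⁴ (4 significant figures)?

Decompose the section into non-overlapping parts with the origin at the bottom-left of its bounding rectangle.
Web: 1.6 × 15, A = 24 cm², y = 7.5 cm, Ī = 450 cm⁴.
Top flange (beyond web): 10.4 × 1.2, A = 12.48 cm², y = 14.4 cm, Ī = 1.4976 cm⁴.
Bottom flange (beyond web): 10.4 × 1.2, A = 12.48 cm², y = 0.6 cm, Ī = 1.4976 cm⁴.
Centroid: ȳ = ΣA·y / ΣA = 7.5 cm.
Transfer each piece to the horizontal axis through the centroid using Ī + A·d² with d = y − 7.5:
  web: d = 0 cm → contributes +450 cm⁴
  top flange (beyond web): d = 6.9 cm → contributes +595.67 cm⁴
  bottom flange (beyond web): d = -6.9 cm → contributes +595.67 cm⁴
Total I = 1641.34 cm⁴.

I_xx ≈ 1641 cm⁴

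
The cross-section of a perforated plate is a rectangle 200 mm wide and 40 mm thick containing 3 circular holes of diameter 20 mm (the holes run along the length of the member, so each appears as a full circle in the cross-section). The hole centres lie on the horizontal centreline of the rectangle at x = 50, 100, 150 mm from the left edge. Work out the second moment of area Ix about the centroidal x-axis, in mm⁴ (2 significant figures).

Treat the section as a set of non-overlapping primitives; coordinates are from the bounding-box lower-left.
Plate: 200 × 40, A = 8 000 mm², y = 20 mm, Ī = 1 066 667 mm⁴.
Hole 1 (subtracted): ⌀20, A = 314.2 mm², y = 20 mm, Ī = 7 854 mm⁴.
Hole 2 (subtracted): ⌀20, A = 314.2 mm², y = 20 mm, Ī = 7 854 mm⁴.
Hole 3 (subtracted): ⌀20, A = 314.2 mm², y = 20 mm, Ī = 7 854 mm⁴.
By symmetry the centroid is at mid-height, ȳ = 20 mm.
All pieces are centred on the centroidal x-axis, so I = ΣĪ (holes subtracted) = 1 043 105 mm⁴.

Ix ≈ 1.0 × 10⁶ mm⁴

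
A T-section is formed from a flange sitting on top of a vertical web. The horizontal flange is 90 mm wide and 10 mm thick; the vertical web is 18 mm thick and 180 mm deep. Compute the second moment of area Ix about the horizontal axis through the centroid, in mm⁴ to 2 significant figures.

Ix ≈ 1.5 × 10⁷ mm⁴

Decompose the section into non-overlapping parts with the origin at the bottom-left of its bounding rectangle.
Flange: 90 × 10, A = 900 mm², y = 185 mm, Ī = 7 500 mm⁴.
Web: 18 × 180, A = 3 240 mm², y = 90 mm, Ī = 8 748 000 mm⁴.
Centroid: ȳ = ΣA·y / ΣA = 110.7 mm.
Transfer each piece to the horizontal axis through the centroid using Ī + A·d² with d = y − 110.7:
  flange: d = 74.35 mm → contributes +4 982 339 mm⁴
  web: d = -20.65 mm → contributes +10 129 900 mm⁴
Total I = 15 112 239 mm⁴.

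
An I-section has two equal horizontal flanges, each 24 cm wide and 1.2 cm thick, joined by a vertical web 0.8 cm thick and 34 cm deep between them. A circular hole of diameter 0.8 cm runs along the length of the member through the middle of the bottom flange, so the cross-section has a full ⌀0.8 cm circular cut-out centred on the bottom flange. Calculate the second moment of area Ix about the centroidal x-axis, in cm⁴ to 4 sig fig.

Treat the section as a set of non-overlapping primitives; coordinates are from the bounding-box lower-left.
Bottom flange: 24 × 1.2, A = 28.8 cm², y = 0.6 cm, Ī = 3.456 cm⁴.
Web: 0.8 × 34, A = 27.2 cm², y = 18.2 cm, Ī = 2620.27 cm⁴.
Top flange: 24 × 1.2, A = 28.8 cm², y = 35.8 cm, Ī = 3.456 cm⁴.
Hole (subtracted): ⌀0.8, A = 0.502655 cm², y = 0.6 cm, Ī = 0.0201062 cm⁴.
Centroid: ȳ = ΣA·y / ΣA = 18.3049 cm.
Transfer each piece to the centroidal x-axis using Ī + A·d² with d = y − 18.3049:
  bottom flange: d = -17.7049 cm → contributes +9031.25 cm⁴
  web: d = -0.104947 cm → contributes +2620.57 cm⁴
  top flange: d = 17.4951 cm → contributes +8818.47 cm⁴
  hole: d = -17.7049 cm → contributes −157.585 cm⁴
Total I = 20312.7 cm⁴.

Ix ≈ 2.031 × 10⁴ cm⁴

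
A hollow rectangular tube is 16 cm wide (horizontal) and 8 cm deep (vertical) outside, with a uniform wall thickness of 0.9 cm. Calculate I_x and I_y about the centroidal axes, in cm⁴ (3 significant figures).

Treat the section as a set of non-overlapping primitives; coordinates are from the bounding-box lower-left.
Outer rectangle: 16 × 8, A = 128 cm², y = 4 cm, Ī = 682.67 cm⁴.
Inner void (subtracted): 14.2 × 6.2, A = 88.04 cm², y = 4 cm, Ī = 282.02 cm⁴.
By symmetry the centroid is at mid-height, ȳ = 4 cm.
All pieces are centred on the centroidal x-axis, so I = ΣĪ (holes subtracted) = 400.65 cm⁴.
Repeating about the centroidal y-axis gives I_y = 1251.3 cm⁴.

I_x ≈ 401 cm⁴, I_y ≈ 1250 cm⁴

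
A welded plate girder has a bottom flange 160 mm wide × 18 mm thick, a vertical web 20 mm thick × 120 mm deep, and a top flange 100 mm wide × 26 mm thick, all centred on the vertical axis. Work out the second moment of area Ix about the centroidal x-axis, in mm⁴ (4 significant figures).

Ix ≈ 3.066 × 10⁷ mm⁴

Treat the section as a set of non-overlapping primitives; coordinates are from the bounding-box lower-left.
Bottom plate: 160 × 18, A = 2 880 mm², y = 9 mm, Ī = 77 760 mm⁴.
Web plate: 20 × 120, A = 2 400 mm², y = 78 mm, Ī = 2 880 000 mm⁴.
Top plate: 100 × 26, A = 2 600 mm², y = 151 mm, Ī = 146 467 mm⁴.
Centroid: ȳ = ΣA·y / ΣA = 76.868 mm.
Transfer each piece to the centroidal x-axis using Ī + A·d² with d = y − 76.868:
  bottom plate: d = -67.868 mm → contributes +13 343 236 mm⁴
  web plate: d = 1.13198 mm → contributes +2 883 075 mm⁴
  top plate: d = 74.132 mm → contributes +14 434 898 mm⁴
Total I = 30 661 209 mm⁴.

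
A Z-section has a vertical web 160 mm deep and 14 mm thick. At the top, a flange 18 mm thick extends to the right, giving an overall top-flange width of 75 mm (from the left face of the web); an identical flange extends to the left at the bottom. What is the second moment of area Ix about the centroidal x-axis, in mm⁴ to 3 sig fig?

Ix ≈ 1.59 × 10⁷ mm⁴

Break the section into simple shapes (no overlaps), measuring from the bottom-left corner of the bounding box.
Web: 14 × 160, A = 2 240 mm², y = 80 mm, Ī = 4 778 667 mm⁴.
Top flange (beyond web): 61 × 18, A = 1 098 mm², y = 151 mm, Ī = 29 646 mm⁴.
Bottom flange (beyond web): 61 × 18, A = 1 098 mm², y = 9 mm, Ī = 29 646 mm⁴.
Centroid: ȳ = ΣA·y / ΣA = 80 mm.
Transfer each piece to the centroidal x-axis using Ī + A·d² with d = y − 80:
  web: d = 0 mm → contributes +4 778 667 mm⁴
  top flange (beyond web): d = 71 mm → contributes +5 564 664 mm⁴
  bottom flange (beyond web): d = -71 mm → contributes +5 564 664 mm⁴
Total I = 15 907 995 mm⁴.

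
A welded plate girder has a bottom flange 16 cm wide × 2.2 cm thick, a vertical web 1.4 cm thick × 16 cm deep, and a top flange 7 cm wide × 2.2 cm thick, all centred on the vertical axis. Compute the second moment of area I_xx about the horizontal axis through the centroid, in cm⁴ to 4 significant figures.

Treat the section as a set of non-overlapping primitives; coordinates are from the bounding-box lower-left.
Bottom plate: 16 × 2.2, A = 35.2 cm², y = 1.1 cm, Ī = 14.1973 cm⁴.
Web plate: 1.4 × 16, A = 22.4 cm², y = 10.2 cm, Ī = 477.867 cm⁴.
Top plate: 7 × 2.2, A = 15.4 cm², y = 19.3 cm, Ī = 6.21133 cm⁴.
Centroid: ȳ = ΣA·y / ΣA = 7.73178 cm.
Transfer each piece to the horizontal axis through the centroid using Ī + A·d² with d = y − 7.73178:
  bottom plate: d = -6.63178 cm → contributes +1562.31 cm⁴
  web plate: d = 2.46822 cm → contributes +614.33 cm⁴
  top plate: d = 11.5682 cm → contributes +2067.1 cm⁴
Total I = 4243.74 cm⁴.

I_xx ≈ 4244 cm⁴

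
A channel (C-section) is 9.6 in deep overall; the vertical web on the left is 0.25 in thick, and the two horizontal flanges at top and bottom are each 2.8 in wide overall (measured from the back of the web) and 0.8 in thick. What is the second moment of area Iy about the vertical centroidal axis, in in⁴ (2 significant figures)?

Iy ≈ 5.2 in⁴

Break the section into simple shapes (no overlaps), measuring from the bottom-left corner of the bounding box.
Web: 0.25 × 9.6, A = 2.4 in², x = 0.125 in, Ī = 0.0125 in⁴.
Top flange (beyond web): 2.55 × 0.8, A = 2.04 in², x = 1.525 in, Ī = 1.105 in⁴.
Bottom flange (beyond web): 2.55 × 0.8, A = 2.04 in², x = 1.525 in, Ī = 1.105 in⁴.
Centroid: x̄ = ΣA·x / ΣA = 1.006 in.
Transfer each piece to the vertical centroidal axis using Ī + A·d² with d = x − 1.006:
  web: d = -0.8815 in → contributes +1.877 in⁴
  top flange (beyond web): d = 0.5185 in → contributes +1.654 in⁴
  bottom flange (beyond web): d = 0.5185 in → contributes +1.654 in⁴
Total I = 5.185 in⁴.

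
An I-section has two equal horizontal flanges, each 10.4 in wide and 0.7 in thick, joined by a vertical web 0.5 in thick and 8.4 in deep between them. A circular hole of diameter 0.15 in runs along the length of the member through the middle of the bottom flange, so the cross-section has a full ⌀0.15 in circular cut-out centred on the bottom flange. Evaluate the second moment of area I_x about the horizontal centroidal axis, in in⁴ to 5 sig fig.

Decompose the section into non-overlapping parts with the origin at the bottom-left of its bounding rectangle.
Bottom flange: 10.4 × 0.7, A = 7.28 in², y = 0.35 in, Ī = 0.2972667 in⁴.
Web: 0.5 × 8.4, A = 4.2 in², y = 4.9 in, Ī = 24.696 in⁴.
Top flange: 10.4 × 0.7, A = 7.28 in², y = 9.45 in, Ī = 0.2972667 in⁴.
Hole (subtracted): ⌀0.15, A = 0.01767146 in², y = 0.35 in, Ī = 0.00002485049 in⁴.
Centroid: ȳ = ΣA·y / ΣA = 4.90429 in.
Transfer each piece to the horizontal centroidal axis using Ī + A·d² with d = y − 4.90429:
  bottom flange: d = -4.55429 in → contributes +151.2958 in⁴
  web: d = -0.004290029 in → contributes +24.69608 in⁴
  top flange: d = 4.54571 in → contributes +150.7274 in⁴
  hole: d = -4.55429 in → contributes −0.3665584 in⁴
Total I = 326.3527 in⁴.

I_x ≈ 326.35 in⁴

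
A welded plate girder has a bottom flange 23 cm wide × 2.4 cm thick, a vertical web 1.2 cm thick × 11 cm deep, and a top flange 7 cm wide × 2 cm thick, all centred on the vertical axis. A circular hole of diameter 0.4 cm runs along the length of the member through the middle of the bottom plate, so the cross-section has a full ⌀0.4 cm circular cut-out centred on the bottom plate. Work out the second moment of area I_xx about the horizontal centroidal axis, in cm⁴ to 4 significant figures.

I_xx ≈ 2289 cm⁴

Break the section into simple shapes (no overlaps), measuring from the bottom-left corner of the bounding box.
Bottom plate: 23 × 2.4, A = 55.2 cm², y = 1.2 cm, Ī = 26.496 cm⁴.
Web plate: 1.2 × 11, A = 13.2 cm², y = 7.9 cm, Ī = 133.1 cm⁴.
Top plate: 7 × 2, A = 14 cm², y = 14.4 cm, Ī = 4.66667 cm⁴.
Hole (subtracted): ⌀0.4, A = 0.125664 cm², y = 1.2 cm, Ī = 0.00125664 cm⁴.
Centroid: ȳ = ΣA·y / ΣA = 4.52108 cm.
Transfer each piece to the horizontal centroidal axis using Ī + A·d² with d = y − 4.52108:
  bottom plate: d = -3.32108 cm → contributes +635.33 cm⁴
  web plate: d = 3.37892 cm → contributes +283.805 cm⁴
  top plate: d = 9.87892 cm → contributes +1370.97 cm⁴
  hole: d = -3.32108 cm → contributes −1.38728 cm⁴
Total I = 2288.72 cm⁴.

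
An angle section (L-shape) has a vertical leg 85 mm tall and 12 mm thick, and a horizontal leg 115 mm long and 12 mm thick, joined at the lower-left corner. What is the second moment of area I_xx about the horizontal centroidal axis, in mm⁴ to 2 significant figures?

Decompose the section into non-overlapping parts with the origin at the bottom-left of its bounding rectangle.
Vertical leg: 12 × 85, A = 1 020 mm², y = 42.5 mm, Ī = 614 125 mm⁴.
Horizontal leg (remainder): 103 × 12, A = 1 236 mm², y = 6 mm, Ī = 14 832 mm⁴.
Centroid: ȳ = ΣA·y / ΣA = 22.5 mm.
Transfer each piece to the horizontal centroidal axis using Ī + A·d² with d = y − 22.5:
  vertical leg: d = 20 mm → contributes +1 022 016 mm⁴
  horizontal leg (remainder): d = -16.5 mm → contributes +351 441 mm⁴
Total I = 1 373 458 mm⁴.

I_xx ≈ 1.4 × 10⁶ mm⁴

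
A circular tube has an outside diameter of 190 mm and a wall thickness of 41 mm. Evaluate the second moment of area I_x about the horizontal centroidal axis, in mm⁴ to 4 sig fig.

Break the section into simple shapes (no overlaps), measuring from the bottom-left corner of the bounding box.
Outer circle: ⌀190, A = 28352.9 mm², y = 95 mm, Ī = 63 971 171 mm⁴.
Bore (subtracted): ⌀108, A = 9160.88 mm², y = 95 mm, Ī = 6 678 285 mm⁴.
By symmetry the centroid is at mid-height, ȳ = 95 mm.
All pieces are centred on the horizontal centroidal axis, so I = ΣĪ (holes subtracted) = 57 292 887 mm⁴.

I_x ≈ 5.729 × 10⁷ mm⁴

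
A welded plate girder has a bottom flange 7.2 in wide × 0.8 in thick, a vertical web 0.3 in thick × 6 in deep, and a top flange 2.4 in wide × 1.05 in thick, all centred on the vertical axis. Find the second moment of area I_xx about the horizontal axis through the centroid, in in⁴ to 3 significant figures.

Split into non-overlapping primitives; take the origin at the lower-left of the bounding box.
Bottom plate: 7.2 × 0.8, A = 5.76 in², y = 0.4 in, Ī = 0.3072 in⁴.
Web plate: 0.3 × 6, A = 1.8 in², y = 3.8 in, Ī = 5.4 in⁴.
Top plate: 2.4 × 1.05, A = 2.52 in², y = 7.325 in, Ī = 0.23153 in⁴.
Centroid: ȳ = ΣA·y / ΣA = 2.7384 in.
Transfer each piece to the horizontal axis through the centroid using Ī + A·d² with d = y − 2.7384:
  bottom plate: d = -2.3384 in → contributes +31.803 in⁴
  web plate: d = 1.0616 in → contributes +7.4286 in⁴
  top plate: d = 4.5866 in → contributes +53.245 in⁴
Total I = 92.477 in⁴.

I_xx ≈ 92.5 in⁴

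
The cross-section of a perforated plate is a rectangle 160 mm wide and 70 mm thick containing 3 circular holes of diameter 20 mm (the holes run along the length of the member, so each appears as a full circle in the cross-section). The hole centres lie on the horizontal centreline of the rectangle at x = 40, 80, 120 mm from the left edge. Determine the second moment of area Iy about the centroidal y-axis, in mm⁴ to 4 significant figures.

Split into non-overlapping primitives; take the origin at the lower-left of the bounding box.
Plate: 160 × 70, A = 11 200 mm², x = 80 mm, Ī = 23 893 333 mm⁴.
Hole 1 (subtracted): ⌀20, A = 314.159 mm², x = 40 mm, Ī = 7853.98 mm⁴.
Hole 2 (subtracted): ⌀20, A = 314.159 mm², x = 80 mm, Ī = 7853.98 mm⁴.
Hole 3 (subtracted): ⌀20, A = 314.159 mm², x = 120 mm, Ī = 7853.98 mm⁴.
By symmetry the centroid is at mid-width, x̄ = 80 mm.
Transfer each piece to the centroidal y-axis using Ī + A·d² with d = x − 80:
  plate: d = 0 mm → contributes +23 893 333 mm⁴
  hole 1: d = -40 mm → contributes −510 509 mm⁴
  hole 2: d = 0 mm → contributes −7853.98 mm⁴
  hole 3: d = 40 mm → contributes −510 509 mm⁴
Total I = 22 864 462 mm⁴.

Iy ≈ 2.286 × 10⁷ mm⁴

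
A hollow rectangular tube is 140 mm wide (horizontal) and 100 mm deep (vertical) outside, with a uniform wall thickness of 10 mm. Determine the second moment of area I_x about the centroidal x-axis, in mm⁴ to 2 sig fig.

I_x ≈ 6.5 × 10⁶ mm⁴

Split into non-overlapping primitives; take the origin at the lower-left of the bounding box.
Outer rectangle: 140 × 100, A = 14 000 mm², y = 50 mm, Ī = 11 666 667 mm⁴.
Inner void (subtracted): 120 × 80, A = 9 600 mm², y = 50 mm, Ī = 5 120 000 mm⁴.
By symmetry the centroid is at mid-height, ȳ = 50 mm.
All pieces are centred on the centroidal x-axis, so I = ΣĪ (holes subtracted) = 6 546 667 mm⁴.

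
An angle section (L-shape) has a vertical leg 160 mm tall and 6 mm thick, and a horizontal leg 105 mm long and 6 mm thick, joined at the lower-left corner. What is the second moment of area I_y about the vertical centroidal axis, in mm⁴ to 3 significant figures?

Break the section into simple shapes (no overlaps), measuring from the bottom-left corner of the bounding box.
Vertical leg: 6 × 160, A = 960 mm², x = 3 mm, Ī = 2 880 mm⁴.
Horizontal leg (remainder): 99 × 6, A = 594 mm², x = 55.5 mm, Ī = 485 150 mm⁴.
Centroid: x̄ = ΣA·x / ΣA = 23.068 mm.
Transfer each piece to the vertical centroidal axis using Ī + A·d² with d = x − 23.068:
  vertical leg: d = -20.068 mm → contributes +389 479 mm⁴
  horizontal leg (remainder): d = 32.432 mm → contributes +1 109 956 mm⁴
Total I = 1 499 435 mm⁴.

I_y ≈ 1.50 × 10⁶ mm⁴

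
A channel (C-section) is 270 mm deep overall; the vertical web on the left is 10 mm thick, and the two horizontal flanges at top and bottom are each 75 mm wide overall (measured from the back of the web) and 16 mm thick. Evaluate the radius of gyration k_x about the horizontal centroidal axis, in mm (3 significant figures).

Treat the section as a set of non-overlapping primitives; coordinates are from the bounding-box lower-left.
Web: 10 × 270, A = 2 700 mm², y = 135 mm, Ī = 16 402 500 mm⁴.
Top flange (beyond web): 65 × 16, A = 1 040 mm², y = 262 mm, Ī = 22 187 mm⁴.
Bottom flange (beyond web): 65 × 16, A = 1 040 mm², y = 8 mm, Ī = 22 187 mm⁴.
By symmetry the centroid is at mid-height, ȳ = 135 mm.
Transfer each piece to the horizontal centroidal axis using Ī + A·d² with d = y − 135:
  web: d = 0 mm → contributes +16 402 500 mm⁴
  top flange (beyond web): d = 127 mm → contributes +16 796 347 mm⁴
  bottom flange (beyond web): d = -127 mm → contributes +16 796 347 mm⁴
Total I = 49 995 193 mm⁴.
Radius of gyration: k = √(I/A) = √(49 995 193 / 4 780) = 102.27 mm.

k_x ≈ 102 mm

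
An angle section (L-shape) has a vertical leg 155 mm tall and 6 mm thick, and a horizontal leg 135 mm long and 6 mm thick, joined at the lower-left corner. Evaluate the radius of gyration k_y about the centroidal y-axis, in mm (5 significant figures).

k_y ≈ 41.965 mm

Decompose the section into non-overlapping parts with the origin at the bottom-left of its bounding rectangle.
Vertical leg: 6 × 155, A = 930 mm², x = 3 mm, Ī = 2 790 mm⁴.
Horizontal leg (remainder): 129 × 6, A = 774 mm², x = 70.5 mm, Ī = 1 073 345 mm⁴.
Centroid: x̄ = ΣA·x / ΣA = 33.66021 mm.
Transfer each piece to the centroidal y-axis using Ī + A·d² with d = x − 33.66021:
  vertical leg: d = -30.66021 mm → contributes +877035.2 mm⁴
  horizontal leg (remainder): d = 36.83979 mm → contributes +2 123 794 mm⁴
Total I = 3 000 829 mm⁴.
Radius of gyration: k = √(I/A) = √(3 000 829 / 1 704) = 41.96487 mm.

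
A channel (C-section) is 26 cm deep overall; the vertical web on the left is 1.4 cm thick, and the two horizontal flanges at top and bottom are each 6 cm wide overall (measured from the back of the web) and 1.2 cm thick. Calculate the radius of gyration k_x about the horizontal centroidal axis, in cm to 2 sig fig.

Decompose the section into non-overlapping parts with the origin at the bottom-left of its bounding rectangle.
Web: 1.4 × 26, A = 36.4 cm², y = 13 cm, Ī = 2 051 cm⁴.
Top flange (beyond web): 4.6 × 1.2, A = 5.52 cm², y = 25.4 cm, Ī = 0.6624 cm⁴.
Bottom flange (beyond web): 4.6 × 1.2, A = 5.52 cm², y = 0.6 cm, Ī = 0.6624 cm⁴.
By symmetry the centroid is at mid-height, ȳ = 13 cm.
Transfer each piece to the horizontal centroidal axis using Ī + A·d² with d = y − 13:
  web: d = 0 cm → contributes +2 051 cm⁴
  top flange (beyond web): d = 12.4 cm → contributes +849.4 cm⁴
  bottom flange (beyond web): d = -12.4 cm → contributes +849.4 cm⁴
Total I = 3 749 cm⁴.
Radius of gyration: k = √(I/A) = √(3 749 / 47.44) = 8.89 cm.

k_x ≈ 8.9 cm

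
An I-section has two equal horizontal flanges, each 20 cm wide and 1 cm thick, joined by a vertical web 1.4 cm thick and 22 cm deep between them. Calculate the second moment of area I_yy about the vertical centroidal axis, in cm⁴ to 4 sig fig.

Decompose the section into non-overlapping parts with the origin at the bottom-left of its bounding rectangle.
Bottom flange: 20 × 1, A = 20 cm², x = 10 cm, Ī = 666.667 cm⁴.
Web: 1.4 × 22, A = 30.8 cm², x = 10 cm, Ī = 5.03067 cm⁴.
Top flange: 20 × 1, A = 20 cm², x = 10 cm, Ī = 666.667 cm⁴.
By symmetry the centroid is at mid-width, x̄ = 10 cm.
All pieces are centred on the vertical centroidal axis, so I = ΣĪ = 1338.36 cm⁴.

I_yy ≈ 1338 cm⁴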